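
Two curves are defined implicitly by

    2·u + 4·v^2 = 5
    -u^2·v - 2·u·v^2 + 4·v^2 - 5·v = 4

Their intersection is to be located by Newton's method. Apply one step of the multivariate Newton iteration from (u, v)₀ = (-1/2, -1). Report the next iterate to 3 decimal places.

(0.977, -0.881)

At (-1/2, -1): F = (-2.000, 6.250).
Jacobian J = [[2, 8·v], [-2·u·v - 2·v^2, -u^2 - 4·u·v + 8·v - 5]].
At the point, J = [[2.000, -8.000], [-3.000, -15.250]] (det J = -54.500).
Solving J·Δ = −F gives Δ = (1.477, 0.119).
Then the next iterate is (u, v)₁ = (0.977, -0.881).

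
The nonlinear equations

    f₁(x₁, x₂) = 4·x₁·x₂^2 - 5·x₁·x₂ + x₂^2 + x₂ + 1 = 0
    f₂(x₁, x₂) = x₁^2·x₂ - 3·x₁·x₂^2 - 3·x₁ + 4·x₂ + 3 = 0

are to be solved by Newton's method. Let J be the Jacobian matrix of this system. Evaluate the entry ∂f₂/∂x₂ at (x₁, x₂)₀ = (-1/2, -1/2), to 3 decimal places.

2.750

∂f₂/∂x₂ = x₁^2 - 6·x₁·x₂ + 4.
At (-1/2, -1/2) this is 2.750.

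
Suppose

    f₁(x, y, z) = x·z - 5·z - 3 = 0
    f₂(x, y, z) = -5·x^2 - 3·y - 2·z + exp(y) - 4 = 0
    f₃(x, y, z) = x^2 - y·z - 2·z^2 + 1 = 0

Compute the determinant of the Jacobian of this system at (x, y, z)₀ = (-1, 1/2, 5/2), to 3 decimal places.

189.186

J = [[z, 0, x - 5], [-10·x, exp(y) - 3, -2], [2·x, -z, -y - 4·z]].
At the point, J = [[2.500, 0.000, -6.000], [10.000, -1.35128, -2.000], [-2.000, -2.500, -10.500]].
det J = 189.186.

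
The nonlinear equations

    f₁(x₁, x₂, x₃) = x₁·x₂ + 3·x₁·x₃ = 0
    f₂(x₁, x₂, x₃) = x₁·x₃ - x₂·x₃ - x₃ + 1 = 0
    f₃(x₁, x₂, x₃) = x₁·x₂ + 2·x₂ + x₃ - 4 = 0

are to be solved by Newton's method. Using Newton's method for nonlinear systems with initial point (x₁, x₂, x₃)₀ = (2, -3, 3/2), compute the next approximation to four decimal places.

At (2, -3, 3/2): F = (3.0000, 7.0000, -14.5000).
Jacobian J = [[x₂ + 3·x₃, x₁, 3·x₁], [x₃, -x₃, x₁ - x₂ - 1], [x₂, x₁ + 2, 1]].
At the point, J = [[1.5000, 2.0000, 6.0000], [1.5000, -1.5000, 4.0000], [-3.0000, 4.0000, 1.0000]] (det J = -44.2500).
Solving J·Δ = −F gives Δ = (-3.2768, 1.1864, -0.0763).
Then the next iterate is (x₁, x₂, x₃)₁ = (-1.2768, -1.8136, 1.4237).

(-1.2768, -1.8136, 1.4237)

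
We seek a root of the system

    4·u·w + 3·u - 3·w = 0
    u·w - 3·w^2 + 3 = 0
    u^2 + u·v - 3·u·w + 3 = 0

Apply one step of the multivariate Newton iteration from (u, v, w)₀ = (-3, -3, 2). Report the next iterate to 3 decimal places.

At (-3, -3, 2): F = (-39.000, -15.000, 39.000).
Jacobian J = [[4·w + 3, 0, 4·u - 3], [w, 0, u - 6·w], [2·u + v - 3·w, u, -3·u]].
At the point, J = [[11.000, 0.000, -15.000], [2.000, 0.000, -15.000], [-15.000, -3.000, 9.000]] (det J = -405.000).
Solving J·Δ = −F gives Δ = (2.667, -2.267, -0.644).
Then the next iterate is (u, v, w)₁ = (-0.333, -5.267, 1.356).

(-0.333, -5.267, 1.356)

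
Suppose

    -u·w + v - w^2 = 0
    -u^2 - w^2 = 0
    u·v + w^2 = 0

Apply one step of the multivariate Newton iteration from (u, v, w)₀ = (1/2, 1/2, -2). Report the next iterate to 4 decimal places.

(0.1855, 0.1855, -1.0161)

At (1/2, 1/2, -2): F = (-2.5000, -4.2500, 4.2500).
Jacobian J = [[-w, 1, -u - 2·w], [-2·u, 0, -2·w], [v, u, 2·w]].
At the point, J = [[2.0000, 1.0000, 3.5000], [-1.0000, 0.0000, 4.0000], [0.5000, 0.5000, -4.0000]] (det J = -7.7500).
Solving J·Δ = −F gives Δ = (-0.3145, -0.3145, 0.9839).
Then the next iterate is (u, v, w)₁ = (0.1855, 0.1855, -1.0161).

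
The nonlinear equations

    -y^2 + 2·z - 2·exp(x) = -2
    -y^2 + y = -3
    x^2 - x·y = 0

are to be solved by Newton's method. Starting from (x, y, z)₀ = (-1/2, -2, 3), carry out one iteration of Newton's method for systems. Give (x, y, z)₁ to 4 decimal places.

(-0.0500, -1.4000, 0.6795)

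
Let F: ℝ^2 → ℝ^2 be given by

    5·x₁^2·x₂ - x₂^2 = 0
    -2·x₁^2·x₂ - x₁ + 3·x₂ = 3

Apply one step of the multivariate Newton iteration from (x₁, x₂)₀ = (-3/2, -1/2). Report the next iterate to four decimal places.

(-1.9768, 0.2715)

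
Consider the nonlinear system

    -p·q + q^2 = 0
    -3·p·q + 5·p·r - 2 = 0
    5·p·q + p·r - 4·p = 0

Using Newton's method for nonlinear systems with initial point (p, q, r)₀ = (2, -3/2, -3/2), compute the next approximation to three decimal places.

At (2, -3/2, -3/2): F = (5.250, -8.000, -26.000).
Jacobian J = [[-q, -p + 2·q, 0], [-3·q + 5·r, -3·p, 5·p], [5·q + r - 4, 5·p, p]].
At the point, J = [[1.500, -5.000, 0.000], [-3.000, -6.000, 10.000], [-13.000, 10.000, 2.000]] (det J = 452.000).
Solving J·Δ = −F gives Δ = (-1.398, 0.631, 0.759).
Then the next iterate is (p, q, r)₁ = (0.602, -0.869, -0.741).

(0.602, -0.869, -0.741)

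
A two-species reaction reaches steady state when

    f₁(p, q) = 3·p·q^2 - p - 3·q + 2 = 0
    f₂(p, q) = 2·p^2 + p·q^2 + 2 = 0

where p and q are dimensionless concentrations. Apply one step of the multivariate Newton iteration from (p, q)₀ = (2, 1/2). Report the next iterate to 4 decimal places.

(0.7525, 0.3960)

At (2, 1/2): F = (0.0000, 10.5000).
Jacobian J = [[3·q^2 - 1, 6·p·q - 3], [4·p + q^2, 2·p·q]].
At the point, J = [[-0.2500, 3.0000], [8.2500, 2.0000]] (det J = -25.2500).
Solving J·Δ = −F gives Δ = (-1.2475, -0.1040).
Then the next iterate is (p, q)₁ = (0.7525, 0.3960).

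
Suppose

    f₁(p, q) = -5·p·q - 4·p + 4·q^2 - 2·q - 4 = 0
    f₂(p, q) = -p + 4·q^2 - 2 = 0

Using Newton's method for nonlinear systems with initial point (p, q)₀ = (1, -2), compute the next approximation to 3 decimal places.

At (1, -2): F = (22.000, 13.000).
Jacobian J = [[-5·q - 4, -5·p + 8·q - 2], [-1, 8·q]].
At the point, J = [[6.000, -23.000], [-1.000, -16.000]] (det J = -119.000).
Solving J·Δ = −F gives Δ = (-0.445, 0.840).
Then the next iterate is (p, q)₁ = (0.555, -1.160).

(0.555, -1.160)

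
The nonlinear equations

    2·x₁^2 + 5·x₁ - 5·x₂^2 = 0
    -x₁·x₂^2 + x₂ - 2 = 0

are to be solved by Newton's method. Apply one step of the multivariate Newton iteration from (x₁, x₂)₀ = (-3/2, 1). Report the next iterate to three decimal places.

(-3.429, 0.393)

At (-3/2, 1): F = (-8.000, 0.500).
Jacobian J = [[4·x₁ + 5, -10·x₂], [-x₂^2, -2·x₁·x₂ + 1]].
At the point, J = [[-1.000, -10.000], [-1.000, 4.000]] (det J = -14.000).
Solving J·Δ = −F gives Δ = (-1.929, -0.607).
Then the next iterate is (x₁, x₂)₁ = (-3.429, 0.393).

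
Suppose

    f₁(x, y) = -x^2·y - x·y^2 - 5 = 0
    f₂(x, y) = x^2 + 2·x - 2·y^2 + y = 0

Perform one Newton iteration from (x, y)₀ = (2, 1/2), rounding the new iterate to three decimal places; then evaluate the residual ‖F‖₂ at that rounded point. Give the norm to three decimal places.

At (2, 1/2): F = (-7.500, 8.000).
Jacobian J = [[-2·x·y - y^2, -x^2 - 2·x·y], [2·x + 2, -4·y + 1]].
At the point, J = [[-2.250, -6.000], [6.000, -1.000]] (det J = 38.250).
Solving J·Δ = −F gives Δ = (-1.451, -0.706).
Then the next iterate is (x, y)₁ = (0.549, -0.206).
Re-evaluating at (0.549, -0.206): F = (-4.96121, 1.10853), so ‖F‖₂ = 5.084.

5.084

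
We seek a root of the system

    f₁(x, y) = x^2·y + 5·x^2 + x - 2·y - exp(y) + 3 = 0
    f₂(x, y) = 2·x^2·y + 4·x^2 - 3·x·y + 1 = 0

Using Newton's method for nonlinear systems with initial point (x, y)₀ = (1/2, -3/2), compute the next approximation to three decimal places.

(0.539, 2.213)

At (1/2, -3/2): F = (7.15187, 3.500).
Jacobian J = [[2·x·y + 10·x + 1, x^2 - exp(y) - 2], [4·x·y + 8·x - 3·y, 2·x^2 - 3·x]].
At the point, J = [[4.500, -1.97313], [5.500, -1.000]] (det J = 6.35222).
Solving J·Δ = −F gives Δ = (0.039, 3.713).
Then the next iterate is (x, y)₁ = (0.539, 2.213).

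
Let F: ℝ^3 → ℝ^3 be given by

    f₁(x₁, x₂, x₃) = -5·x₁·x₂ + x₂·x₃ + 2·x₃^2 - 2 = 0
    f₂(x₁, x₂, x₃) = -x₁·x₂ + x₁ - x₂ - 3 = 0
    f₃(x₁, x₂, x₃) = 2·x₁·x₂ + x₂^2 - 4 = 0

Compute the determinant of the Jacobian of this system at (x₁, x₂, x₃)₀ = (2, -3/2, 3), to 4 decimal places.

J = [[-5·x₂, -5·x₁ + x₃, x₂ + 4·x₃], [-x₂ + 1, -x₁ - 1, 0], [2·x₂, 2·x₁ + 2·x₂, 0]].
At the point, J = [[7.5000, -7.0000, 10.5000], [2.5000, -3.0000, 0.0000], [-3.0000, 1.0000, 0.0000]].
det J = -68.2500.

-68.2500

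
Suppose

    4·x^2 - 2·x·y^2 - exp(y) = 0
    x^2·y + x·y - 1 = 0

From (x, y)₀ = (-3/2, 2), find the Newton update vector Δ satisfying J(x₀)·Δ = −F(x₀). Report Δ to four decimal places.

At (-3/2, 2): F = (13.610944, 0.5000).
Jacobian J = [[8·x - 2·y^2, -4·x·y - exp(y)], [2·x·y + y, x^2 + x]].
At the point, J = [[-20.0000, 4.610944], [-4.0000, 0.7500]] (det J = 3.443776).
Solving J·Δ = −F gives Δ = (-2.2948, -12.9055).

(-2.2948, -12.9055)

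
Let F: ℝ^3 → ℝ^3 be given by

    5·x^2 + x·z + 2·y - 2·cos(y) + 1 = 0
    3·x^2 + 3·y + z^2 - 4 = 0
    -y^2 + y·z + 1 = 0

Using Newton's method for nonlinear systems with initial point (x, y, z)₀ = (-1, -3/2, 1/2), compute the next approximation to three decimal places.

At (-1, -3/2, 1/2): F = (2.35853, -5.250, -2.000).
Jacobian J = [[10·x + z, 2·sin(y) + 2, x], [6·x, 3, 2·z], [0, -2·y + z, y]].
At the point, J = [[-9.500, 0.00501, -1.000], [-6.000, 3.000, 1.000], [0.000, 3.500, -1.500]] (det J = 96.95491).
Solving J·Δ = −F gives Δ = (0.067, 1.310, 1.724).
Then the next iterate is (x, y, z)₁ = (-0.933, -0.190, 2.224).

(-0.933, -0.190, 2.224)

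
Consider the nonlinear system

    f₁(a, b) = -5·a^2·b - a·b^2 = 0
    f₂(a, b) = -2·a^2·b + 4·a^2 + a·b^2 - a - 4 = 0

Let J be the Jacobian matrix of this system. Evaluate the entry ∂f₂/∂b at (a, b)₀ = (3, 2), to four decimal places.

∂f₂/∂b = -2·a^2 + 2·a·b.
At (3, 2) this is -6.0000.

-6.0000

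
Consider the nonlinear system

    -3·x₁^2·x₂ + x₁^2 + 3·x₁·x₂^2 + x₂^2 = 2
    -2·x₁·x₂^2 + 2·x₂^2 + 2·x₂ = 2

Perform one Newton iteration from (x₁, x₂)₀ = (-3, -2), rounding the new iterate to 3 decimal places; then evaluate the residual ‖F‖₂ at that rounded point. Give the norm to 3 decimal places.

At (-3, -2): F = (29.000, 26.000).
Jacobian J = [[-6·x₁·x₂ + 2·x₁ + 3·x₂^2, -3·x₁^2 + 6·x₁·x₂ + 2·x₂], [-2·x₂^2, -4·x₁·x₂ + 4·x₂ + 2]].
At the point, J = [[-30.000, 5.000], [-8.000, -30.000]] (det J = 940.000).
Solving J·Δ = −F gives Δ = (1.064, 0.583).
Then the next iterate is (x₁, x₂)₁ = (-1.936, -1.417).
Re-evaluating at (-1.936, -1.417): F = (8.02732, 6.95632), so ‖F‖₂ = 10.622.

10.622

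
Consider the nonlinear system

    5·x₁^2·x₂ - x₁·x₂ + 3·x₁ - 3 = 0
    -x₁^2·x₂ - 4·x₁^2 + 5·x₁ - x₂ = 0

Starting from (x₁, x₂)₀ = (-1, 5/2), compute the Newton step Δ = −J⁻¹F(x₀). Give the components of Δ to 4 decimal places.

At (-1, 5/2): F = (9.0000, -14.0000).
Jacobian J = [[10·x₁·x₂ - x₂ + 3, 5·x₁^2 - x₁], [-2·x₁·x₂ - 8·x₁ + 5, -x₁^2 - 1]].
At the point, J = [[-24.5000, 6.0000], [18.0000, -2.0000]] (det J = -59.0000).
Solving J·Δ = −F gives Δ = (1.1186, 3.0678).

(1.1186, 3.0678)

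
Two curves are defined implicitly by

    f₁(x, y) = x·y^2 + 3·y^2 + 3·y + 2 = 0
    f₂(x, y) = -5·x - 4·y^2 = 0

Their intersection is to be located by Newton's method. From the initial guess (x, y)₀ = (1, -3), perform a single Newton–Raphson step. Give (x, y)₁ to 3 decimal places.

(2.486, -0.982)

At (1, -3): F = (29.000, -41.000).
Jacobian J = [[y^2, 2·x·y + 6·y + 3], [-5, -8·y]].
At the point, J = [[9.000, -21.000], [-5.000, 24.000]] (det J = 111.000).
Solving J·Δ = −F gives Δ = (1.486, 2.018).
Then the next iterate is (x, y)₁ = (2.486, -0.982).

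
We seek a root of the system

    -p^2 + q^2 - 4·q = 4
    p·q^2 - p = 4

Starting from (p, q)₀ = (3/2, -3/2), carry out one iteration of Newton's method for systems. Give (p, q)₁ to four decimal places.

(2.5730, -1.6742)

At (3/2, -3/2): F = (2.0000, -2.1250).
Jacobian J = [[-2·p, 2·q - 4], [q^2 - 1, 2·p·q]].
At the point, J = [[-3.0000, -7.0000], [1.2500, -4.5000]] (det J = 22.2500).
Solving J·Δ = −F gives Δ = (1.0730, -0.1742).
Then the next iterate is (p, q)₁ = (2.5730, -1.6742).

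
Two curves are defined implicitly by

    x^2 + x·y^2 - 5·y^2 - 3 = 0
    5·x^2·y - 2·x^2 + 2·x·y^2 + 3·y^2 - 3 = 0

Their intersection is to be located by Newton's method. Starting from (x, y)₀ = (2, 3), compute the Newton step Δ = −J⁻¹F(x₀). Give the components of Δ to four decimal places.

(-0.1955, -1.5857)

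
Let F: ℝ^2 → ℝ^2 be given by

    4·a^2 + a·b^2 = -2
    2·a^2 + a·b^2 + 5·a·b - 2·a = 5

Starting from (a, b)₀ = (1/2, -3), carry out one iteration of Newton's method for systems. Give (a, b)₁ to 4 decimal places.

At (1/2, -3): F = (7.5000, -8.5000).
Jacobian J = [[8·a + b^2, 2·a·b], [4·a + b^2 + 5·b - 2, 2·a·b + 5·a]].
At the point, J = [[13.0000, -3.0000], [-6.0000, -0.5000]] (det J = -24.5000).
Solving J·Δ = −F gives Δ = (-1.1939, -2.6735).
Then the next iterate is (a, b)₁ = (-0.6939, -5.6735).

(-0.6939, -5.6735)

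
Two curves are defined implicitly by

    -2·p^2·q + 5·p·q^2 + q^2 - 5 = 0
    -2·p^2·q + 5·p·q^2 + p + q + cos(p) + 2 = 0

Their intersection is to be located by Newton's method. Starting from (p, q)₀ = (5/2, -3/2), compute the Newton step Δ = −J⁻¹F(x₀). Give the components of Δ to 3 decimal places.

(-3.475, -0.888)

At (5/2, -3/2): F = (44.125, 49.07386).
Jacobian J = [[-4·p·q + 5·q^2, -2·p^2 + 10·p·q + 2·q], [-4·p·q + 5·q^2 - sin(p) + 1, -2·p^2 + 10·p·q + 1]].
At the point, J = [[26.250, -53.000], [26.65153, -49.000]] (det J = 126.28098).
Solving J·Δ = −F gives Δ = (-3.475, -0.888).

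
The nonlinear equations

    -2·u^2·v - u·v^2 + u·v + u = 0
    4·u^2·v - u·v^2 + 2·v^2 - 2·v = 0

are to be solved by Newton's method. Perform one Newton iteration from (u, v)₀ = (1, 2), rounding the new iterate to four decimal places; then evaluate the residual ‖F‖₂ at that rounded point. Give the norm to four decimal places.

At (1, 2): F = (-5.0000, 8.0000).
Jacobian J = [[-4·u·v - v^2 + v + 1, -2·u^2 - 2·u·v + u], [8·u·v - v^2, 4·u^2 - 2·u·v + 4·v - 2]].
At the point, J = [[-9.0000, -5.0000], [12.0000, 6.0000]] (det J = 6.0000).
Solving J·Δ = −F gives Δ = (-1.6667, 2.0000).
Then the next iterate is (u, v)₁ = (-0.6667, 4.0000).
Re-evaluating at (-0.6667, 4.0000): F = (3.777789, 41.779022), so ‖F‖₂ = 41.9495.

41.9495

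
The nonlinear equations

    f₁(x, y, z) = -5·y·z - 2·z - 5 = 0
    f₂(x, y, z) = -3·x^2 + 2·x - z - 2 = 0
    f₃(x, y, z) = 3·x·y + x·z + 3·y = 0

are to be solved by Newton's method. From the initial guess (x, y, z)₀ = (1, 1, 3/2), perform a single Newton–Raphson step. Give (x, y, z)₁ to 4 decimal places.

At (1, 1, 3/2): F = (-15.5000, -4.5000, 7.5000).
Jacobian J = [[0, -5·z, -5·y - 2], [-6·x + 2, 0, -1], [3·y + z, 3·x + 3, x]].
At the point, J = [[0.0000, -7.5000, -7.0000], [-4.0000, 0.0000, -1.0000], [4.5000, 6.0000, 1.0000]] (det J = 171.7500).
Solving J·Δ = −F gives Δ = (-0.6900, -0.4425, -1.7402).
Then the next iterate is (x, y, z)₁ = (0.3100, 0.5575, -0.2402).

(0.3100, 0.5575, -0.2402)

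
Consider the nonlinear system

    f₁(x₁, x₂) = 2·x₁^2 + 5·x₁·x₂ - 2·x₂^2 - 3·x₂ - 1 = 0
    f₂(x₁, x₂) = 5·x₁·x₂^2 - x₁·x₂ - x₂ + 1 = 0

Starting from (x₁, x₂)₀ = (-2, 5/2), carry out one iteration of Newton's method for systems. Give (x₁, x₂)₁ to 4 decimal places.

(-3.1458, 0.6237)

At (-2, 5/2): F = (-38.0000, -59.0000).
Jacobian J = [[4·x₁ + 5·x₂, 5·x₁ - 4·x₂ - 3], [5·x₂^2 - x₂, 10·x₁·x₂ - x₁ - 1]].
At the point, J = [[4.5000, -23.0000], [28.7500, -49.0000]] (det J = 440.7500).
Solving J·Δ = −F gives Δ = (-1.1458, -1.8763).
Then the next iterate is (x₁, x₂)₁ = (-3.1458, 0.6237).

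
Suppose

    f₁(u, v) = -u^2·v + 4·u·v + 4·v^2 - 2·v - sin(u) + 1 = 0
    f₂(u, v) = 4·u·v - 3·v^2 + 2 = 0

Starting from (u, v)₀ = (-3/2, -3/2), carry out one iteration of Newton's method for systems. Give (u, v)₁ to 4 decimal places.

(-0.4487, -0.8142)

At (-3/2, -3/2): F = (26.372495, 4.2500).
Jacobian J = [[-2·u·v + 4·v - cos(u), -u^2 + 4·u + 8·v - 2], [4·v, 4·u - 6·v]].
At the point, J = [[-10.570737, -22.2500], [-6.0000, 3.0000]] (det J = -165.212212).
Solving J·Δ = −F gives Δ = (1.0513, 0.6858).
Then the next iterate is (u, v)₁ = (-0.4487, -0.8142).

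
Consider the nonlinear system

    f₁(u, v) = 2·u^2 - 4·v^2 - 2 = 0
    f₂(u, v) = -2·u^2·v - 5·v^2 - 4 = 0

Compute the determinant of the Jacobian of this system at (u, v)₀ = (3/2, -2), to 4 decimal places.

-99.0000

J = [[4·u, -8·v], [-4·u·v, -2·u^2 - 10·v]].
At the point, J = [[6.0000, 16.0000], [12.0000, 15.5000]].
det J = -99.0000.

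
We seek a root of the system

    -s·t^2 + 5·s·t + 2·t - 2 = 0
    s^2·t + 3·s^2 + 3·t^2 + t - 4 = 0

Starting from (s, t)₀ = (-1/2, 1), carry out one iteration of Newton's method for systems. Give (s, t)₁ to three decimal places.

At (-1/2, 1): F = (-2.000, 1.000).
Jacobian J = [[-t^2 + 5·t, -2·s·t + 5·s + 2], [2·s·t + 6·s, s^2 + 6·t + 1]].
At the point, J = [[4.000, 0.500], [-4.000, 7.250]] (det J = 31.000).
Solving J·Δ = −F gives Δ = (0.484, 0.129).
Then the next iterate is (s, t)₁ = (-0.016, 1.129).

(-0.016, 1.129)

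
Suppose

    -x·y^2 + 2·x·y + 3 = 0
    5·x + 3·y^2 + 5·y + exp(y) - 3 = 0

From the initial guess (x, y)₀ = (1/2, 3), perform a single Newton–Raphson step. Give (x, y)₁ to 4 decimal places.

(2.0748, 1.3879)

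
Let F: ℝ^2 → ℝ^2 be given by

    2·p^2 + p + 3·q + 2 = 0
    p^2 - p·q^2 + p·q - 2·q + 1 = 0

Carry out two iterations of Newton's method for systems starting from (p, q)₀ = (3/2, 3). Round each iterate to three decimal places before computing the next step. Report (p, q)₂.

(-1.415, -1.185)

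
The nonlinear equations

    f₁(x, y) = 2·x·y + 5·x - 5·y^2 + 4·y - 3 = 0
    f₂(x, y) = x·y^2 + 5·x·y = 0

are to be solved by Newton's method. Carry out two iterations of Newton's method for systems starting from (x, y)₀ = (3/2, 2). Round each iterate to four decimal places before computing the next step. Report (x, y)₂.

(0.3131, 0.7997)

At (3/2, 2): F = (-1.5000, 21.0000).
Jacobian J = [[2·y + 5, 2·x - 10·y + 4], [y^2 + 5·y, 2·x·y + 5·x]].
At the point, J = [[9.0000, -13.0000], [14.0000, 13.5000]] (det J = 303.5000).
Solving J·Δ = −F gives Δ = (-0.8328, -0.6919).
Then the next iterate is (x, y)₁ = (0.6672, 1.3081).
Round to (0.6672, 1.3081) and repeat: F = (-1.241699, 5.505485), J = [[7.6162, -7.7466], [8.251626, 5.081529]].
Δ = (-0.3541, -0.5084), so (x, y)₂ = (0.3131, 0.7997).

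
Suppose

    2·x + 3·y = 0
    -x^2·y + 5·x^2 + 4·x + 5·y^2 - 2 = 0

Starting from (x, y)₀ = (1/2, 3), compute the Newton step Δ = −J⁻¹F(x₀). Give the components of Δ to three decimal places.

(-3.880, -0.747)

At (1/2, 3): F = (10.000, 45.500).
Jacobian J = [[2, 3], [-2·x·y + 10·x + 4, -x^2 + 10·y]].
At the point, J = [[2.000, 3.000], [6.000, 29.750]] (det J = 41.500).
Solving J·Δ = −F gives Δ = (-3.880, -0.747).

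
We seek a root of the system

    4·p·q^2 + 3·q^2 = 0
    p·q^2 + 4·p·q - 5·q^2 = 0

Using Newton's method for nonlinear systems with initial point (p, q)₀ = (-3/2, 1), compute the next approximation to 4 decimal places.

At (-3/2, 1): F = (-3.0000, -12.5000).
Jacobian J = [[4·q^2, 8·p·q + 6·q], [q^2 + 4·q, 2·p·q + 4·p - 10·q]].
At the point, J = [[4.0000, -6.0000], [5.0000, -19.0000]] (det J = -46.0000).
Solving J·Δ = −F gives Δ = (-0.3913, -0.7609).
Then the next iterate is (p, q)₁ = (-1.8913, 0.2391).

(-1.8913, 0.2391)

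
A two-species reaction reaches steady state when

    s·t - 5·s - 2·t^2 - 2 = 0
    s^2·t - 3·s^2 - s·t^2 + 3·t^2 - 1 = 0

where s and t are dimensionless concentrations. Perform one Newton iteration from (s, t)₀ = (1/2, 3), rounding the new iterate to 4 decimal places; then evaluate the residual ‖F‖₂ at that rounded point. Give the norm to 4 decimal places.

6.3807

At (1/2, 3): F = (-21.0000, 21.5000).
Jacobian J = [[t - 5, s - 4·t], [2·s·t - 6·s - t^2, s^2 - 2·s·t + 6·t]].
At the point, J = [[-2.0000, -11.5000], [-9.0000, 15.2500]] (det J = -134.0000).
Solving J·Δ = −F gives Δ = (-0.5448, -1.7313).
Then the next iterate is (s, t)₁ = (-0.0448, 1.2687).
Re-evaluating at (-0.0448, 1.2687): F = (-5.052037, 3.897434), so ‖F‖₂ = 6.3807.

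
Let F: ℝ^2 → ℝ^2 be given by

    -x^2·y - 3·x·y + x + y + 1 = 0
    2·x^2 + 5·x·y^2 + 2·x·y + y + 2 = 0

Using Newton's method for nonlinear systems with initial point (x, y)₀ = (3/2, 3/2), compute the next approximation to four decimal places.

(1.5690, 0.3388)

At (3/2, 3/2): F = (-6.1250, 29.3750).
Jacobian J = [[-2·x·y - 3·y + 1, -x^2 - 3·x + 1], [4·x + 5·y^2 + 2·y, 10·x·y + 2·x + 1]].
At the point, J = [[-8.0000, -5.7500], [20.2500, 26.5000]] (det J = -95.5625).
Solving J·Δ = −F gives Δ = (0.0690, -1.1612).
Then the next iterate is (x, y)₁ = (1.5690, 0.3388).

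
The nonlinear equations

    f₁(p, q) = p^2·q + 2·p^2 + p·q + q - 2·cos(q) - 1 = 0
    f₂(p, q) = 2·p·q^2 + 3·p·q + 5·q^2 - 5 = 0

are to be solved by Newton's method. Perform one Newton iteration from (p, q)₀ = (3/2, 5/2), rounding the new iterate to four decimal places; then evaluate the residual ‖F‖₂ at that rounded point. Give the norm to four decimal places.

15.1286

At (3/2, 5/2): F = (16.977287, 56.2500).
Jacobian J = [[2·p·q + 4·p + q, p^2 + p + 2·sin(q) + 1], [2·q^2 + 3·q, 4·p·q + 3·p + 10·q]].
At the point, J = [[16.0000, 5.946944], [20.0000, 44.5000]] (det J = 593.061114).
Solving J·Δ = −F gives Δ = (-0.7098, -0.9450).
Then the next iterate is (p, q)₁ = (0.7902, 1.5550).
Re-evaluating at (0.7902, 1.5550): F = (3.971969, 14.597855), so ‖F‖₂ = 15.1286.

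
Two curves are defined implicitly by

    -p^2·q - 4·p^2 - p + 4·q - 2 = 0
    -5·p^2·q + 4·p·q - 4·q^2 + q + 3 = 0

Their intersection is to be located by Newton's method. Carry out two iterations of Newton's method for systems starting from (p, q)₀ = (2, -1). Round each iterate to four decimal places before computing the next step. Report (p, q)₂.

At (2, -1): F = (-20.0000, 10.0000).
Jacobian J = [[-2·p·q - 8·p - 1, -p^2 + 4], [-10·p·q + 4·q, -5·p^2 + 4·p - 8·q + 1]].
At the point, J = [[-13.0000, 0.0000], [16.0000, -3.0000]] (det J = 39.0000).
Solving J·Δ = −F gives Δ = (-1.5385, -4.8718).
Then the next iterate is (p, q)₁ = (0.4615, -5.8718).
Round to (0.4615, -5.8718) and repeat: F = (-25.550040, -145.370338), J = [[0.727671, 3.787018], [3.611157, 48.755489]].
Δ = (31.8856, 0.6200), so (p, q)₂ = (32.3471, -5.2518).

(32.3471, -5.2518)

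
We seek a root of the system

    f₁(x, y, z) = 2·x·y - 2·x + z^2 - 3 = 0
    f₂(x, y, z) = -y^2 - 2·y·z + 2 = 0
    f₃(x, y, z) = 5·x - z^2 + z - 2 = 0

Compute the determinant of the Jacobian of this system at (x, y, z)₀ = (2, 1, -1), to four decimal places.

J = [[2·y - 2, 2·x, 2·z], [0, -2·y - 2·z, -2·y], [5, 0, -2·z + 1]].
At the point, J = [[0.0000, 4.0000, -2.0000], [0.0000, 0.0000, -2.0000], [5.0000, 0.0000, 3.0000]].
det J = -40.0000.

-40.0000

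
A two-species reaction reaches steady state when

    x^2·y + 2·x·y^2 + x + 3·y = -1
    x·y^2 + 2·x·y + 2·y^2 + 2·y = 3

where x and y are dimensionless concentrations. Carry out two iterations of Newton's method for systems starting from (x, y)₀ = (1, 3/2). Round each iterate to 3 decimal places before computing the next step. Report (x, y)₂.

(-1.753, 1.913)

At (1, 3/2): F = (12.500, 9.750).
Jacobian J = [[2·x·y + 2·y^2 + 1, x^2 + 4·x·y + 3], [y^2 + 2·y, 2·x·y + 2·x + 4·y + 2]].
At the point, J = [[8.500, 10.000], [5.250, 13.000]] (det J = 58.000).
Solving J·Δ = −F gives Δ = (-1.121, -0.297).
Then the next iterate is (x, y)₁ = (-0.121, 1.203).
Round to (-0.121, 1.203) and repeat: F = (4.15539, 1.83418), J = [[3.60329, 2.43239], [3.85321, 6.27887]].
Δ = (-1.632, 0.710), so (x, y)₂ = (-1.753, 1.913).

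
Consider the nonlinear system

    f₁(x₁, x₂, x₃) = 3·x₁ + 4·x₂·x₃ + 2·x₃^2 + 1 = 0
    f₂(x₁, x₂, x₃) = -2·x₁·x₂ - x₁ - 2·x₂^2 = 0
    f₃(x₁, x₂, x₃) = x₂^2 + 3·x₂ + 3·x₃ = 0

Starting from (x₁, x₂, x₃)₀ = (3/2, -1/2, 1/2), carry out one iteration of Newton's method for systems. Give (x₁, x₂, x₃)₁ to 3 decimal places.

(0.167, -1.000, 0.750)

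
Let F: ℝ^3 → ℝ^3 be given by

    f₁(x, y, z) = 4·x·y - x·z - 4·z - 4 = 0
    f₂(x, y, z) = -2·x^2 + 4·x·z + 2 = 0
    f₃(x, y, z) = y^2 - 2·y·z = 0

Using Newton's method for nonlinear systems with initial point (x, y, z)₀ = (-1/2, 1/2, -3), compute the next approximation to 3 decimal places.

(-0.175, 0.340, -0.873)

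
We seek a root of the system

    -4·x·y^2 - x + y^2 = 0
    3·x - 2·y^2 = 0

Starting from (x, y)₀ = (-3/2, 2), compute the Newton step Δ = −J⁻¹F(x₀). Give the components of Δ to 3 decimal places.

At (-3/2, 2): F = (29.500, -12.500).
Jacobian J = [[-4·y^2 - 1, -8·x·y + 2·y], [3, -4·y]].
At the point, J = [[-17.000, 28.000], [3.000, -8.000]] (det J = 52.000).
Solving J·Δ = −F gives Δ = (-2.192, -2.385).

(-2.192, -2.385)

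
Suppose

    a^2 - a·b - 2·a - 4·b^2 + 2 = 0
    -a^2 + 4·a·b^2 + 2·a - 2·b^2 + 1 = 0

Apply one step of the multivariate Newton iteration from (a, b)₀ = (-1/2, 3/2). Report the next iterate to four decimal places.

At (-1/2, 3/2): F = (-5.0000, -9.2500).
Jacobian J = [[2·a - b - 2, -a - 8·b], [-2·a + 4·b^2 + 2, 8·a·b - 4·b]].
At the point, J = [[-4.5000, -11.5000], [12.0000, -12.0000]] (det J = 192.0000).
Solving J·Δ = −F gives Δ = (0.2415, -0.5293).
Then the next iterate is (a, b)₁ = (-0.2585, 0.9707).

(-0.2585, 0.9707)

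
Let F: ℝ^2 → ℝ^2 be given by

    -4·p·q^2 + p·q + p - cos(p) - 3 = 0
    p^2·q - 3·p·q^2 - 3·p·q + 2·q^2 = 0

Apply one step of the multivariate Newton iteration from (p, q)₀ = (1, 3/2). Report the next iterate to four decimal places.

At (1, 3/2): F = (-10.040302, -5.2500).
Jacobian J = [[-4·q^2 + q + sin(p) + 1, -8·p·q + p], [2·p·q - 3·q^2 - 3·q, p^2 - 6·p·q - 3·p + 4·q]].
At the point, J = [[-5.658529, -11.0000], [-8.2500, -5.0000]] (det J = -62.457355).
Solving J·Δ = −F gives Δ = (-0.1209, -0.8506).
Then the next iterate is (p, q)₁ = (0.8791, 0.6494).

(0.8791, 0.6494)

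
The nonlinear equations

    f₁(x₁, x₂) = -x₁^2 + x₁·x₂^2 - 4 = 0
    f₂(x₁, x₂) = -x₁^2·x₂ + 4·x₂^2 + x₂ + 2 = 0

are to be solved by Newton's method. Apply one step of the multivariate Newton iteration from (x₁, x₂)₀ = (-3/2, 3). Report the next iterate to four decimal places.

(-1.1015, 1.3369)

At (-3/2, 3): F = (-19.7500, 34.2500).
Jacobian J = [[-2·x₁ + x₂^2, 2·x₁·x₂], [-2·x₁·x₂, -x₁^2 + 8·x₂ + 1]].
At the point, J = [[12.0000, -9.0000], [9.0000, 22.7500]] (det J = 354.0000).
Solving J·Δ = −F gives Δ = (0.3985, -1.6631).
Then the next iterate is (x₁, x₂)₁ = (-1.1015, 1.3369).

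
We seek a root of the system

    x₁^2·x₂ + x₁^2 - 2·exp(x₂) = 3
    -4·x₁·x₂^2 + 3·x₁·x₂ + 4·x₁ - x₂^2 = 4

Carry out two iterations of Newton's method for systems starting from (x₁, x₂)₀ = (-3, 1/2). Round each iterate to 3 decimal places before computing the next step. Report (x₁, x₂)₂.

At (-3, 1/2): F = (7.20256, -17.750).
Jacobian J = [[2·x₁·x₂ + 2·x₁, x₁^2 - 2·exp(x₂)], [-4·x₂^2 + 3·x₂ + 4, -8·x₁·x₂ + 3·x₁ - 2·x₂]].
At the point, J = [[-9.000, 5.70256], [4.500, 2.000]] (det J = -43.66151).
Solving J·Δ = −F gives Δ = (2.648, 2.916).
Then the next iterate is (x₁, x₂)₁ = (-0.352, 3.416).
Round to (-0.352, 3.416) and repeat: F = (-63.34760, -4.25432), J = [[-3.10886, -60.77086], [-32.42822, 1.73146]].
Δ = (-0.186, -1.033), so (x₁, x₂)₂ = (-0.538, 2.383).

(-0.538, 2.383)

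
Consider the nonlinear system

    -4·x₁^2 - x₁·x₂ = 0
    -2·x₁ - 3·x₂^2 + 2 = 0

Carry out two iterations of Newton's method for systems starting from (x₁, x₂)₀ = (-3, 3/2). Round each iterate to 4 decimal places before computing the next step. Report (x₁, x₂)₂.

(-0.8534, 1.1284)

At (-3, 3/2): F = (-31.5000, 1.2500).
Jacobian J = [[-8·x₁ - x₂, -x₁], [-2, -6·x₂]].
At the point, J = [[22.5000, 3.0000], [-2.0000, -9.0000]] (det J = -196.5000).
Solving J·Δ = −F gives Δ = (1.4237, -0.1775).
Then the next iterate is (x₁, x₂)₁ = (-1.5763, 1.3225).
Round to (-1.5763, 1.3225) and repeat: F = (-7.854230, -0.094419), J = [[11.2879, 1.5763], [-2.0000, -7.9350]].
Δ = (0.7229, -0.1941), so (x₁, x₂)₂ = (-0.8534, 1.1284).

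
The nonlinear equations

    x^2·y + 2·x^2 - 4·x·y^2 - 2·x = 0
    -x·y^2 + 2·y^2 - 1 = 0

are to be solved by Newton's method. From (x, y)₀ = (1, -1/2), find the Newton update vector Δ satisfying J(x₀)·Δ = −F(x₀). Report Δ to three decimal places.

(-4.200, 0.300)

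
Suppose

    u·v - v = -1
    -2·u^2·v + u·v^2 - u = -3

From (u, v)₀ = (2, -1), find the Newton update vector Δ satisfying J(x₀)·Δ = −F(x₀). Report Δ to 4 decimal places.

(2.7500, 2.7500)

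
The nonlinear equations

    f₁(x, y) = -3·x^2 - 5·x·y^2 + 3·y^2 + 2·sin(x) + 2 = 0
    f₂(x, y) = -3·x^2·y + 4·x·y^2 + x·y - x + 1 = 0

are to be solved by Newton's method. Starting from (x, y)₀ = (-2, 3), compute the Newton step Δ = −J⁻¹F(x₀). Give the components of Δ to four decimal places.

At (-2, 3): F = (105.181405, -111.0000).
Jacobian J = [[-6·x - 5·y^2 + 2·cos(x), -10·x·y + 6·y], [-6·x·y + 4·y^2 + y - 1, -3·x^2 + 8·x·y + x]].
At the point, J = [[-33.832294, 78.0000], [74.0000, -62.0000]] (det J = -3674.397792).
Solving J·Δ = −F gives Δ = (0.5815, -1.0962).

(0.5815, -1.0962)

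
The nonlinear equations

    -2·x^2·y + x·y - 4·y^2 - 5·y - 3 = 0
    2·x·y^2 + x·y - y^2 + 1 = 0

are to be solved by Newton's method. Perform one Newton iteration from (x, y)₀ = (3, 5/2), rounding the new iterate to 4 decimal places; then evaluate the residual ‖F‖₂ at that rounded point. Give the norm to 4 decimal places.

At (3, 5/2): F = (-78.0000, 39.7500).
Jacobian J = [[-4·x·y + y, -2·x^2 + x - 8·y - 5], [2·y^2 + y, 4·x·y + x - 2·y]].
At the point, J = [[-27.5000, -40.0000], [15.0000, 28.0000]] (det J = -170.0000).
Solving J·Δ = −F gives Δ = (-3.4941, 0.4522).
Then the next iterate is (x, y)₁ = (-0.4941, 2.9522).
Re-evaluating at (-0.4941, 2.9522): F = (-55.523091, -17.786809), so ‖F‖₂ = 58.3025.

58.3025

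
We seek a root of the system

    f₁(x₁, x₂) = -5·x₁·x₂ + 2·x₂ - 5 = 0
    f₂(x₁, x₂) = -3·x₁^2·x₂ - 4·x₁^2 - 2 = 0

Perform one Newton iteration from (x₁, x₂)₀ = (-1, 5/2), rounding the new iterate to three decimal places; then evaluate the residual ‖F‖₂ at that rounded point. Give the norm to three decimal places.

At (-1, 5/2): F = (12.500, -13.500).
Jacobian J = [[-5·x₂, -5·x₁ + 2], [-6·x₁·x₂ - 8·x₁, -3·x₁^2]].
At the point, J = [[-12.500, 7.000], [23.000, -3.000]] (det J = -123.500).
Solving J·Δ = −F gives Δ = (0.462, -0.962).
Then the next iterate is (x₁, x₂)₁ = (-0.538, 1.538).
Re-evaluating at (-0.538, 1.538): F = (2.21322, -4.49327), so ‖F‖₂ = 5.009.

5.009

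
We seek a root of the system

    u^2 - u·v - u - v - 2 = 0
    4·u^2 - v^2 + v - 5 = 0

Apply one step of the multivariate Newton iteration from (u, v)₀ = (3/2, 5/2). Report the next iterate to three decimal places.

At (3/2, 5/2): F = (-7.500, 0.250).
Jacobian J = [[2·u - v - 1, -u - 1], [8·u, -2·v + 1]].
At the point, J = [[-0.500, -2.500], [12.000, -4.000]] (det J = 32.000).
Solving J·Δ = −F gives Δ = (-0.957, -2.809).
Then the next iterate is (u, v)₁ = (0.543, -0.309).

(0.543, -0.309)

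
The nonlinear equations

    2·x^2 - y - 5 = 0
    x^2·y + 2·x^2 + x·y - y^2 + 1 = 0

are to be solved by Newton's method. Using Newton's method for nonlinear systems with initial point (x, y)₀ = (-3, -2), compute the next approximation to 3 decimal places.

(-1.746, -2.049)

At (-3, -2): F = (15.000, 3.000).
Jacobian J = [[4·x, -1], [2·x·y + 4·x + y, x^2 + x - 2·y]].
At the point, J = [[-12.000, -1.000], [-2.000, 10.000]] (det J = -122.000).
Solving J·Δ = −F gives Δ = (1.254, -0.049).
Then the next iterate is (x, y)₁ = (-1.746, -2.049).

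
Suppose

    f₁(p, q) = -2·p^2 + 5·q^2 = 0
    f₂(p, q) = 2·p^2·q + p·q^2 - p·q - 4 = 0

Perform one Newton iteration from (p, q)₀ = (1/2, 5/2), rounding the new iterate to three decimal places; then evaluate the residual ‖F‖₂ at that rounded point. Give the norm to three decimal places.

6.871

At (1/2, 5/2): F = (30.750, -0.875).
Jacobian J = [[-4·p, 10·q], [4·p·q + q^2 - q, 2·p^2 + 2·p·q - p]].
At the point, J = [[-2.000, 25.000], [8.750, 2.500]] (det J = -223.750).
Solving J·Δ = −F gives Δ = (0.441, -1.195).
Then the next iterate is (p, q)₁ = (0.941, 1.305).
Re-evaluating at (0.941, 1.305): F = (6.74416, -1.31435), so ‖F‖₂ = 6.871.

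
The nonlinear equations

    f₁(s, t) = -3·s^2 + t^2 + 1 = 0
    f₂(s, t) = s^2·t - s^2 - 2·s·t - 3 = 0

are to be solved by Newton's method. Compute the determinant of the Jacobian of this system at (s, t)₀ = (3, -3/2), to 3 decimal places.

J = [[-6·s, 2·t], [2·s·t - 2·s - 2·t, s^2 - 2·s]].
At the point, J = [[-18.000, -3.000], [-12.000, 3.000]].
det J = -90.000.

-90.000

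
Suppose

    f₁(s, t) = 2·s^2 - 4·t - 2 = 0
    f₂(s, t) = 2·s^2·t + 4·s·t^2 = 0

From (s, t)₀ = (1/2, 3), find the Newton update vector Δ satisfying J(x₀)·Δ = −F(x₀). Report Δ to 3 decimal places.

(0.470, -3.140)

At (1/2, 3): F = (-13.500, 19.500).
Jacobian J = [[4·s, -4], [4·s·t + 4·t^2, 2·s^2 + 8·s·t]].
At the point, J = [[2.000, -4.000], [42.000, 12.500]] (det J = 193.000).
Solving J·Δ = −F gives Δ = (0.470, -3.140).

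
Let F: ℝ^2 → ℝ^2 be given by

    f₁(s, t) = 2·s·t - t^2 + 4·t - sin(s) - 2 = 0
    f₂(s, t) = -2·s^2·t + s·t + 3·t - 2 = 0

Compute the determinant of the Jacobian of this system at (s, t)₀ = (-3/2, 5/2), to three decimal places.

55.212

J = [[2·t - cos(s), 2·s - 2·t + 4], [-4·s·t + t, -2·s^2 + s + 3]].
At the point, J = [[4.92926, -4.000], [17.500, -3.000]].
det J = 55.212.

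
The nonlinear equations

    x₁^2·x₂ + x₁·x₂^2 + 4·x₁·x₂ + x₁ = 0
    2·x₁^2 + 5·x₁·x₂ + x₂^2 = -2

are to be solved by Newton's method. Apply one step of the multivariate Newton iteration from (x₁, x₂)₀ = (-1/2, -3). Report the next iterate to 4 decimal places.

(1.5294, -4.8235)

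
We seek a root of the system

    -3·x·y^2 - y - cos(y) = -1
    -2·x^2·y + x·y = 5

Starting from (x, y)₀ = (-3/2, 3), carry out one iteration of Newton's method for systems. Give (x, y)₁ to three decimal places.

(-0.559, 2.462)

At (-3/2, 3): F = (39.48999, -23.000).
Jacobian J = [[-3·y^2, -6·x·y + sin(y) - 1], [-4·x·y + y, -2·x^2 + x]].
At the point, J = [[-27.000, 26.14112], [21.000, -6.000]] (det J = -386.96352).
Solving J·Δ = −F gives Δ = (0.941, -0.538).
Then the next iterate is (x, y)₁ = (-0.559, 2.462).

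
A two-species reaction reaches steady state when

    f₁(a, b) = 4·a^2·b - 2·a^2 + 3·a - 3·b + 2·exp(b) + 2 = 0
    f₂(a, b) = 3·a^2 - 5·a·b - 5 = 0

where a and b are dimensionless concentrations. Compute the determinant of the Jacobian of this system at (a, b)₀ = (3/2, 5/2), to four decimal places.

-96.2225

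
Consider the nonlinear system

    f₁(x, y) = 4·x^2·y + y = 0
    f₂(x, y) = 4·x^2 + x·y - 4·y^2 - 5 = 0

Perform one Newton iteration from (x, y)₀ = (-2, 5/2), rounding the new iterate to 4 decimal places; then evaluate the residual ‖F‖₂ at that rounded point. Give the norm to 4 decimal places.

13.2625

At (-2, 5/2): F = (42.5000, -19.0000).
Jacobian J = [[8·x·y, 4·x^2 + 1], [8·x + y, x - 8·y]].
At the point, J = [[-40.0000, 17.0000], [-13.5000, -22.0000]] (det J = 1109.5000).
Solving J·Δ = −F gives Δ = (0.5516, -1.2021).
Then the next iterate is (x, y)₁ = (-1.4484, 1.2979).
Re-evaluating at (-1.4484, 1.2979): F = (12.189163, -5.226606), so ‖F‖₂ = 13.2625.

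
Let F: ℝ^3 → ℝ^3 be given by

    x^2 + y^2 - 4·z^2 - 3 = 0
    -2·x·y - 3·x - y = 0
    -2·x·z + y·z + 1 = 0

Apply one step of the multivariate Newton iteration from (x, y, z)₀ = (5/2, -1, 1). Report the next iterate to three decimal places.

(1.557, -1.093, 0.465)

At (5/2, -1, 1): F = (0.250, -1.500, -5.000).
Jacobian J = [[2·x, 2·y, -8·z], [-2·y - 3, -2·x - 1, 0], [-2·z, z, -2·x + y]].
At the point, J = [[5.000, -2.000, -8.000], [-1.000, -6.000, 0.000], [-2.000, 1.000, -6.000]] (det J = 296.000).
Solving J·Δ = −F gives Δ = (-0.943, -0.093, -0.535).
Then the next iterate is (x, y, z)₁ = (1.557, -1.093, 0.465).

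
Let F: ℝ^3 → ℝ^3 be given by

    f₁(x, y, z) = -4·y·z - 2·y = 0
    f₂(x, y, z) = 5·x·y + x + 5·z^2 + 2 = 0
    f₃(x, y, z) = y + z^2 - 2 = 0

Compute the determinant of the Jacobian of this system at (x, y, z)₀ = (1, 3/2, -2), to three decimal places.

J = [[0, -4·z - 2, -4·y], [5·y + 1, 5·x, 10·z], [0, 1, 2·z]].
At the point, J = [[0.000, 6.000, -6.000], [8.500, 5.000, -20.000], [0.000, 1.000, -4.000]].
det J = 153.000.

153.000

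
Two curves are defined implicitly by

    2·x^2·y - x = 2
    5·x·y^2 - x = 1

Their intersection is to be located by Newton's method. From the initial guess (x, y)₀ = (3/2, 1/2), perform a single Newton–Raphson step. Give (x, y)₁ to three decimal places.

At (3/2, 1/2): F = (-1.250, -0.625).
Jacobian J = [[4·x·y - 1, 2·x^2], [5·y^2 - 1, 10·x·y]].
At the point, J = [[2.000, 4.500], [0.250, 7.500]] (det J = 13.875).
Solving J·Δ = −F gives Δ = (0.473, 0.068).
Then the next iterate is (x, y)₁ = (1.973, 0.568).

(1.973, 0.568)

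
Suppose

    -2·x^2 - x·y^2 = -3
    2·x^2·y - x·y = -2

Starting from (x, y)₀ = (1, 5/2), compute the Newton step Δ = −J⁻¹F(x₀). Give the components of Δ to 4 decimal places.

(-0.6330, 0.2477)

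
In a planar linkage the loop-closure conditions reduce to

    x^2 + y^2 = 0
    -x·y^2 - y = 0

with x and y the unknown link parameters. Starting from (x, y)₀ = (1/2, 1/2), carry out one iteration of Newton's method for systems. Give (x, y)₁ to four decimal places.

(0.4000, 0.1000)

At (1/2, 1/2): F = (0.5000, -0.6250).
Jacobian J = [[2·x, 2·y], [-y^2, -2·x·y - 1]].
At the point, J = [[1.0000, 1.0000], [-0.2500, -1.5000]] (det J = -1.2500).
Solving J·Δ = −F gives Δ = (-0.1000, -0.4000).
Then the next iterate is (x, y)₁ = (0.4000, 0.1000).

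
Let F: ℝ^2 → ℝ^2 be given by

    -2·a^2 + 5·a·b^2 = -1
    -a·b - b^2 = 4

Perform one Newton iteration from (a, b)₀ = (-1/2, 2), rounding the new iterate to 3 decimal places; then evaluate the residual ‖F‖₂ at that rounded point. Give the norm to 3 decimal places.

3.929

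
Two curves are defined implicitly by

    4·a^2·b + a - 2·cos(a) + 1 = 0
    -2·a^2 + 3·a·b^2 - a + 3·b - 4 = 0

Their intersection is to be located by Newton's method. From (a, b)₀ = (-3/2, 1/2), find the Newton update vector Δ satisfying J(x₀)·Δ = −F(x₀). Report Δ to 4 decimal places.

At (-3/2, 1/2): F = (3.858526, -6.6250).
Jacobian J = [[8·a·b + 2·sin(a) + 1, 4·a^2], [-4·a + 3·b^2 - 1, 6·a·b + 3]].
At the point, J = [[-6.994990, 9.0000], [5.7500, -1.5000]] (det J = -41.257515).
Solving J·Δ = −F gives Δ = (1.3049, 0.5855).

(1.3049, 0.5855)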